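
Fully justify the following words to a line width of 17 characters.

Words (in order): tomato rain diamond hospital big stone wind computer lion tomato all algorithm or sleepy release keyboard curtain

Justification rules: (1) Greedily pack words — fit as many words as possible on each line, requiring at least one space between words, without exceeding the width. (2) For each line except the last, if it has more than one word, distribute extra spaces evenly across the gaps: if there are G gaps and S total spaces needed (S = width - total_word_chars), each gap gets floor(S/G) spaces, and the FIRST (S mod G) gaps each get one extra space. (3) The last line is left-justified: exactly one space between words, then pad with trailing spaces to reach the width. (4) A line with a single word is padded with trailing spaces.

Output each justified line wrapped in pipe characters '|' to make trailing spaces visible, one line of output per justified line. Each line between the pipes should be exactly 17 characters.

Line 1: ['tomato', 'rain'] (min_width=11, slack=6)
Line 2: ['diamond', 'hospital'] (min_width=16, slack=1)
Line 3: ['big', 'stone', 'wind'] (min_width=14, slack=3)
Line 4: ['computer', 'lion'] (min_width=13, slack=4)
Line 5: ['tomato', 'all'] (min_width=10, slack=7)
Line 6: ['algorithm', 'or'] (min_width=12, slack=5)
Line 7: ['sleepy', 'release'] (min_width=14, slack=3)
Line 8: ['keyboard', 'curtain'] (min_width=16, slack=1)

Answer: |tomato       rain|
|diamond  hospital|
|big   stone  wind|
|computer     lion|
|tomato        all|
|algorithm      or|
|sleepy    release|
|keyboard curtain |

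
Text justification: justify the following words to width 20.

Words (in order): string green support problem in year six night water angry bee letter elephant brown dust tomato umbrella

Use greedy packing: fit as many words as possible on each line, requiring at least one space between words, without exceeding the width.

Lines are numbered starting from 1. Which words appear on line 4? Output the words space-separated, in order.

Line 1: ['string', 'green', 'support'] (min_width=20, slack=0)
Line 2: ['problem', 'in', 'year', 'six'] (min_width=19, slack=1)
Line 3: ['night', 'water', 'angry'] (min_width=17, slack=3)
Line 4: ['bee', 'letter', 'elephant'] (min_width=19, slack=1)
Line 5: ['brown', 'dust', 'tomato'] (min_width=17, slack=3)
Line 6: ['umbrella'] (min_width=8, slack=12)

Answer: bee letter elephant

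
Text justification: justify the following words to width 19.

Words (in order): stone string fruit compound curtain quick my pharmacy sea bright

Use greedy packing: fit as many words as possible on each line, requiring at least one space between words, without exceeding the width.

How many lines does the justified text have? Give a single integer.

Line 1: ['stone', 'string', 'fruit'] (min_width=18, slack=1)
Line 2: ['compound', 'curtain'] (min_width=16, slack=3)
Line 3: ['quick', 'my', 'pharmacy'] (min_width=17, slack=2)
Line 4: ['sea', 'bright'] (min_width=10, slack=9)
Total lines: 4

Answer: 4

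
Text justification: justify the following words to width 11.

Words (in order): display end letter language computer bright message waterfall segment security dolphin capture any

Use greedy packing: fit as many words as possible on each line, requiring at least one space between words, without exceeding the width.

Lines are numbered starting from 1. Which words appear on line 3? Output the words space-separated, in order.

Line 1: ['display', 'end'] (min_width=11, slack=0)
Line 2: ['letter'] (min_width=6, slack=5)
Line 3: ['language'] (min_width=8, slack=3)
Line 4: ['computer'] (min_width=8, slack=3)
Line 5: ['bright'] (min_width=6, slack=5)
Line 6: ['message'] (min_width=7, slack=4)
Line 7: ['waterfall'] (min_width=9, slack=2)
Line 8: ['segment'] (min_width=7, slack=4)
Line 9: ['security'] (min_width=8, slack=3)
Line 10: ['dolphin'] (min_width=7, slack=4)
Line 11: ['capture', 'any'] (min_width=11, slack=0)

Answer: language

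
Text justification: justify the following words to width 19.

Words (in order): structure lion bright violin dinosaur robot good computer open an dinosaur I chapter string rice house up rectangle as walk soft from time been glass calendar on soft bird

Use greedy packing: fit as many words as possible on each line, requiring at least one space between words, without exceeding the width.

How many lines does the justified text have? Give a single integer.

Line 1: ['structure', 'lion'] (min_width=14, slack=5)
Line 2: ['bright', 'violin'] (min_width=13, slack=6)
Line 3: ['dinosaur', 'robot', 'good'] (min_width=19, slack=0)
Line 4: ['computer', 'open', 'an'] (min_width=16, slack=3)
Line 5: ['dinosaur', 'I', 'chapter'] (min_width=18, slack=1)
Line 6: ['string', 'rice', 'house'] (min_width=17, slack=2)
Line 7: ['up', 'rectangle', 'as'] (min_width=15, slack=4)
Line 8: ['walk', 'soft', 'from', 'time'] (min_width=19, slack=0)
Line 9: ['been', 'glass', 'calendar'] (min_width=19, slack=0)
Line 10: ['on', 'soft', 'bird'] (min_width=12, slack=7)
Total lines: 10

Answer: 10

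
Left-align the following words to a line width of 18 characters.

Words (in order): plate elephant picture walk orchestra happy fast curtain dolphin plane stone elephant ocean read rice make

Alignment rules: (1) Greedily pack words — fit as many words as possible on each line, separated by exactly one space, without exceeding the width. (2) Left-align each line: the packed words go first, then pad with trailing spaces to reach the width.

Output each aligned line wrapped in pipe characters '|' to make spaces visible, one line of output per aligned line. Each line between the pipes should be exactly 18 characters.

Answer: |plate elephant    |
|picture walk      |
|orchestra happy   |
|fast curtain      |
|dolphin plane     |
|stone elephant    |
|ocean read rice   |
|make              |

Derivation:
Line 1: ['plate', 'elephant'] (min_width=14, slack=4)
Line 2: ['picture', 'walk'] (min_width=12, slack=6)
Line 3: ['orchestra', 'happy'] (min_width=15, slack=3)
Line 4: ['fast', 'curtain'] (min_width=12, slack=6)
Line 5: ['dolphin', 'plane'] (min_width=13, slack=5)
Line 6: ['stone', 'elephant'] (min_width=14, slack=4)
Line 7: ['ocean', 'read', 'rice'] (min_width=15, slack=3)
Line 8: ['make'] (min_width=4, slack=14)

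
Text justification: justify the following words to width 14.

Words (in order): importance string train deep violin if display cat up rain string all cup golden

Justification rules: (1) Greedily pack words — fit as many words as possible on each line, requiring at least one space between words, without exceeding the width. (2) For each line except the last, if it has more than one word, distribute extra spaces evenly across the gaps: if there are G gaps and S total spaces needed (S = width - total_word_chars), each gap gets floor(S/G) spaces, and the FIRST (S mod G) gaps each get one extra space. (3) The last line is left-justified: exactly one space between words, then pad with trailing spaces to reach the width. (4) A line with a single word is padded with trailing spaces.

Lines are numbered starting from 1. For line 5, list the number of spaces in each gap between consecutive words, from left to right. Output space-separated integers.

Line 1: ['importance'] (min_width=10, slack=4)
Line 2: ['string', 'train'] (min_width=12, slack=2)
Line 3: ['deep', 'violin', 'if'] (min_width=14, slack=0)
Line 4: ['display', 'cat', 'up'] (min_width=14, slack=0)
Line 5: ['rain', 'string'] (min_width=11, slack=3)
Line 6: ['all', 'cup', 'golden'] (min_width=14, slack=0)

Answer: 4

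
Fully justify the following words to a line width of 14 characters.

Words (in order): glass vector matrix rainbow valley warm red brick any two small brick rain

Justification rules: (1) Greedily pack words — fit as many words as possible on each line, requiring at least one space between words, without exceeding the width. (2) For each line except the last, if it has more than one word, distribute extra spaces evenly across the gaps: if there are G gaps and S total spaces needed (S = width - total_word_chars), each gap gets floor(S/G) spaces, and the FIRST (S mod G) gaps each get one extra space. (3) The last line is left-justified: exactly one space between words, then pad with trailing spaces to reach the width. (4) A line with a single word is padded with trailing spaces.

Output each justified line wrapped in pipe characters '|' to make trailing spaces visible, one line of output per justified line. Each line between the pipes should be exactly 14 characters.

Line 1: ['glass', 'vector'] (min_width=12, slack=2)
Line 2: ['matrix', 'rainbow'] (min_width=14, slack=0)
Line 3: ['valley', 'warm'] (min_width=11, slack=3)
Line 4: ['red', 'brick', 'any'] (min_width=13, slack=1)
Line 5: ['two', 'small'] (min_width=9, slack=5)
Line 6: ['brick', 'rain'] (min_width=10, slack=4)

Answer: |glass   vector|
|matrix rainbow|
|valley    warm|
|red  brick any|
|two      small|
|brick rain    |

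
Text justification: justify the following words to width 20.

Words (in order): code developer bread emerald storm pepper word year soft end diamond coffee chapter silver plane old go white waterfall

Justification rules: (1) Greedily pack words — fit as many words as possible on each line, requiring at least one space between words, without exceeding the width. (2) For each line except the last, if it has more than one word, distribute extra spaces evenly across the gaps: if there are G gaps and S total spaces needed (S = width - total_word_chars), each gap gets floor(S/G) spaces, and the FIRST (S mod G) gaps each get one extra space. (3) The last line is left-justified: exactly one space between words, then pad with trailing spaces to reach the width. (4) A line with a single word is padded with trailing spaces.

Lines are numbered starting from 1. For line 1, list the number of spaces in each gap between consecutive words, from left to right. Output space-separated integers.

Line 1: ['code', 'developer', 'bread'] (min_width=20, slack=0)
Line 2: ['emerald', 'storm', 'pepper'] (min_width=20, slack=0)
Line 3: ['word', 'year', 'soft', 'end'] (min_width=18, slack=2)
Line 4: ['diamond', 'coffee'] (min_width=14, slack=6)
Line 5: ['chapter', 'silver', 'plane'] (min_width=20, slack=0)
Line 6: ['old', 'go', 'white'] (min_width=12, slack=8)
Line 7: ['waterfall'] (min_width=9, slack=11)

Answer: 1 1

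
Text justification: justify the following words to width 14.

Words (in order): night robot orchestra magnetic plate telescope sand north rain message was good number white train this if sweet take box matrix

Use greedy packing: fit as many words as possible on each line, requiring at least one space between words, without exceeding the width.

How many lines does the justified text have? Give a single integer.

Line 1: ['night', 'robot'] (min_width=11, slack=3)
Line 2: ['orchestra'] (min_width=9, slack=5)
Line 3: ['magnetic', 'plate'] (min_width=14, slack=0)
Line 4: ['telescope', 'sand'] (min_width=14, slack=0)
Line 5: ['north', 'rain'] (min_width=10, slack=4)
Line 6: ['message', 'was'] (min_width=11, slack=3)
Line 7: ['good', 'number'] (min_width=11, slack=3)
Line 8: ['white', 'train'] (min_width=11, slack=3)
Line 9: ['this', 'if', 'sweet'] (min_width=13, slack=1)
Line 10: ['take', 'box'] (min_width=8, slack=6)
Line 11: ['matrix'] (min_width=6, slack=8)
Total lines: 11

Answer: 11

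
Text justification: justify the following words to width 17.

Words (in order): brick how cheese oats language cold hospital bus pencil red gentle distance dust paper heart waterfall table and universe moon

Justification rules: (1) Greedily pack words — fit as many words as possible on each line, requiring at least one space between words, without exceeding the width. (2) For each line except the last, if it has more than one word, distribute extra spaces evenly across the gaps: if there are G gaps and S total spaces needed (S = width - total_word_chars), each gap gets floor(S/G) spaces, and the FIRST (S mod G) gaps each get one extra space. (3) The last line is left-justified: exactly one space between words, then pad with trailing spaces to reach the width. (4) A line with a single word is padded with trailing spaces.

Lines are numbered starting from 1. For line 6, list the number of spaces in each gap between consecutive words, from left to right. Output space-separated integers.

Line 1: ['brick', 'how', 'cheese'] (min_width=16, slack=1)
Line 2: ['oats', 'language'] (min_width=13, slack=4)
Line 3: ['cold', 'hospital', 'bus'] (min_width=17, slack=0)
Line 4: ['pencil', 'red', 'gentle'] (min_width=17, slack=0)
Line 5: ['distance', 'dust'] (min_width=13, slack=4)
Line 6: ['paper', 'heart'] (min_width=11, slack=6)
Line 7: ['waterfall', 'table'] (min_width=15, slack=2)
Line 8: ['and', 'universe', 'moon'] (min_width=17, slack=0)

Answer: 7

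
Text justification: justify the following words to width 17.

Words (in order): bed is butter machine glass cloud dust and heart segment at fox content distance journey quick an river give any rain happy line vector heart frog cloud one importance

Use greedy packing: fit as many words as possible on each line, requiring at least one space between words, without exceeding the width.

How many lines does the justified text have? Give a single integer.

Line 1: ['bed', 'is', 'butter'] (min_width=13, slack=4)
Line 2: ['machine', 'glass'] (min_width=13, slack=4)
Line 3: ['cloud', 'dust', 'and'] (min_width=14, slack=3)
Line 4: ['heart', 'segment', 'at'] (min_width=16, slack=1)
Line 5: ['fox', 'content'] (min_width=11, slack=6)
Line 6: ['distance', 'journey'] (min_width=16, slack=1)
Line 7: ['quick', 'an', 'river'] (min_width=14, slack=3)
Line 8: ['give', 'any', 'rain'] (min_width=13, slack=4)
Line 9: ['happy', 'line', 'vector'] (min_width=17, slack=0)
Line 10: ['heart', 'frog', 'cloud'] (min_width=16, slack=1)
Line 11: ['one', 'importance'] (min_width=14, slack=3)
Total lines: 11

Answer: 11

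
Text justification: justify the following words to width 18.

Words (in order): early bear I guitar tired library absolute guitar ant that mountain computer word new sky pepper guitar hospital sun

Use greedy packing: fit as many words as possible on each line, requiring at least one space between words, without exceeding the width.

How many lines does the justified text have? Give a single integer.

Answer: 8

Derivation:
Line 1: ['early', 'bear', 'I'] (min_width=12, slack=6)
Line 2: ['guitar', 'tired'] (min_width=12, slack=6)
Line 3: ['library', 'absolute'] (min_width=16, slack=2)
Line 4: ['guitar', 'ant', 'that'] (min_width=15, slack=3)
Line 5: ['mountain', 'computer'] (min_width=17, slack=1)
Line 6: ['word', 'new', 'sky'] (min_width=12, slack=6)
Line 7: ['pepper', 'guitar'] (min_width=13, slack=5)
Line 8: ['hospital', 'sun'] (min_width=12, slack=6)
Total lines: 8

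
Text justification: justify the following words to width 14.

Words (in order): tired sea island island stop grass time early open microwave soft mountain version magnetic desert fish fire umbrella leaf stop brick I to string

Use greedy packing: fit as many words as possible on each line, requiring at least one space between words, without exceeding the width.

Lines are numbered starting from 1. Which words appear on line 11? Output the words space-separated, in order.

Line 1: ['tired', 'sea'] (min_width=9, slack=5)
Line 2: ['island', 'island'] (min_width=13, slack=1)
Line 3: ['stop', 'grass'] (min_width=10, slack=4)
Line 4: ['time', 'early'] (min_width=10, slack=4)
Line 5: ['open', 'microwave'] (min_width=14, slack=0)
Line 6: ['soft', 'mountain'] (min_width=13, slack=1)
Line 7: ['version'] (min_width=7, slack=7)
Line 8: ['magnetic'] (min_width=8, slack=6)
Line 9: ['desert', 'fish'] (min_width=11, slack=3)
Line 10: ['fire', 'umbrella'] (min_width=13, slack=1)
Line 11: ['leaf', 'stop'] (min_width=9, slack=5)
Line 12: ['brick', 'I', 'to'] (min_width=10, slack=4)
Line 13: ['string'] (min_width=6, slack=8)

Answer: leaf stop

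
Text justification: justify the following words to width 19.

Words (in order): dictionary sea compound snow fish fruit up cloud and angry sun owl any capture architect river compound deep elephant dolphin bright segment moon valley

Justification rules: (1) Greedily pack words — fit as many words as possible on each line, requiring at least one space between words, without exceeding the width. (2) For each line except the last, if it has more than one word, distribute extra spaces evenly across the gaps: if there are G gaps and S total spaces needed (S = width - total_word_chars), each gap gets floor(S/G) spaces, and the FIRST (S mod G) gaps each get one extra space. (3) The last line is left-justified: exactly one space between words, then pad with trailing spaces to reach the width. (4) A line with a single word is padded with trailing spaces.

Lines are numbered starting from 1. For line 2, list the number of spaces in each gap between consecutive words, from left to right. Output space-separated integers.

Line 1: ['dictionary', 'sea'] (min_width=14, slack=5)
Line 2: ['compound', 'snow', 'fish'] (min_width=18, slack=1)
Line 3: ['fruit', 'up', 'cloud', 'and'] (min_width=18, slack=1)
Line 4: ['angry', 'sun', 'owl', 'any'] (min_width=17, slack=2)
Line 5: ['capture', 'architect'] (min_width=17, slack=2)
Line 6: ['river', 'compound', 'deep'] (min_width=19, slack=0)
Line 7: ['elephant', 'dolphin'] (min_width=16, slack=3)
Line 8: ['bright', 'segment', 'moon'] (min_width=19, slack=0)
Line 9: ['valley'] (min_width=6, slack=13)

Answer: 2 1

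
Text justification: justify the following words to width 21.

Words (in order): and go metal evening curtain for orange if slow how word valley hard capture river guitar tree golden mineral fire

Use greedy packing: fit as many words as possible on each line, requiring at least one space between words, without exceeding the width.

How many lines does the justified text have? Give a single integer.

Line 1: ['and', 'go', 'metal', 'evening'] (min_width=20, slack=1)
Line 2: ['curtain', 'for', 'orange', 'if'] (min_width=21, slack=0)
Line 3: ['slow', 'how', 'word', 'valley'] (min_width=20, slack=1)
Line 4: ['hard', 'capture', 'river'] (min_width=18, slack=3)
Line 5: ['guitar', 'tree', 'golden'] (min_width=18, slack=3)
Line 6: ['mineral', 'fire'] (min_width=12, slack=9)
Total lines: 6

Answer: 6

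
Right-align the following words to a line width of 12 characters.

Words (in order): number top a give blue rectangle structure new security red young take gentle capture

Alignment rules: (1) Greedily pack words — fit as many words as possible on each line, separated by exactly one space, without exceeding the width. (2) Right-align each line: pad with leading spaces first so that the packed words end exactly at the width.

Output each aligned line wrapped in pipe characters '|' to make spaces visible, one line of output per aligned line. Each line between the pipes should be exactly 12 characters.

Line 1: ['number', 'top', 'a'] (min_width=12, slack=0)
Line 2: ['give', 'blue'] (min_width=9, slack=3)
Line 3: ['rectangle'] (min_width=9, slack=3)
Line 4: ['structure'] (min_width=9, slack=3)
Line 5: ['new', 'security'] (min_width=12, slack=0)
Line 6: ['red', 'young'] (min_width=9, slack=3)
Line 7: ['take', 'gentle'] (min_width=11, slack=1)
Line 8: ['capture'] (min_width=7, slack=5)

Answer: |number top a|
|   give blue|
|   rectangle|
|   structure|
|new security|
|   red young|
| take gentle|
|     capture|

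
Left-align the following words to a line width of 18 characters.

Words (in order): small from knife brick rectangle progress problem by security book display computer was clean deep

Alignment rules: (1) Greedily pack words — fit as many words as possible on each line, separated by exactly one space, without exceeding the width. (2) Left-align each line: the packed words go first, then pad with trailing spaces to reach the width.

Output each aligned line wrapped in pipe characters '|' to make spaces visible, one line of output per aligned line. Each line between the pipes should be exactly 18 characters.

Line 1: ['small', 'from', 'knife'] (min_width=16, slack=2)
Line 2: ['brick', 'rectangle'] (min_width=15, slack=3)
Line 3: ['progress', 'problem'] (min_width=16, slack=2)
Line 4: ['by', 'security', 'book'] (min_width=16, slack=2)
Line 5: ['display', 'computer'] (min_width=16, slack=2)
Line 6: ['was', 'clean', 'deep'] (min_width=14, slack=4)

Answer: |small from knife  |
|brick rectangle   |
|progress problem  |
|by security book  |
|display computer  |
|was clean deep    |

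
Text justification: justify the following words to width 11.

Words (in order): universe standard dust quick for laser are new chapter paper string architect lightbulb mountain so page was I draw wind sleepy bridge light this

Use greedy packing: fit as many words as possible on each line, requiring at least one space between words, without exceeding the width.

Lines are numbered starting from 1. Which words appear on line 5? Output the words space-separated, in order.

Answer: are new

Derivation:
Line 1: ['universe'] (min_width=8, slack=3)
Line 2: ['standard'] (min_width=8, slack=3)
Line 3: ['dust', 'quick'] (min_width=10, slack=1)
Line 4: ['for', 'laser'] (min_width=9, slack=2)
Line 5: ['are', 'new'] (min_width=7, slack=4)
Line 6: ['chapter'] (min_width=7, slack=4)
Line 7: ['paper'] (min_width=5, slack=6)
Line 8: ['string'] (min_width=6, slack=5)
Line 9: ['architect'] (min_width=9, slack=2)
Line 10: ['lightbulb'] (min_width=9, slack=2)
Line 11: ['mountain', 'so'] (min_width=11, slack=0)
Line 12: ['page', 'was', 'I'] (min_width=10, slack=1)
Line 13: ['draw', 'wind'] (min_width=9, slack=2)
Line 14: ['sleepy'] (min_width=6, slack=5)
Line 15: ['bridge'] (min_width=6, slack=5)
Line 16: ['light', 'this'] (min_width=10, slack=1)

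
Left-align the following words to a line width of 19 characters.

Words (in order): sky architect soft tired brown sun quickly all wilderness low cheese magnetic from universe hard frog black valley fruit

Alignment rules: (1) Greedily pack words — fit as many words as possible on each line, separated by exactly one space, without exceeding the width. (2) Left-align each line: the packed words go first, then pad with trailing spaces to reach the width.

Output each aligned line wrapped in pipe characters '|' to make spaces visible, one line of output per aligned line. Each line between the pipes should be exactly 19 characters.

Line 1: ['sky', 'architect', 'soft'] (min_width=18, slack=1)
Line 2: ['tired', 'brown', 'sun'] (min_width=15, slack=4)
Line 3: ['quickly', 'all'] (min_width=11, slack=8)
Line 4: ['wilderness', 'low'] (min_width=14, slack=5)
Line 5: ['cheese', 'magnetic'] (min_width=15, slack=4)
Line 6: ['from', 'universe', 'hard'] (min_width=18, slack=1)
Line 7: ['frog', 'black', 'valley'] (min_width=17, slack=2)
Line 8: ['fruit'] (min_width=5, slack=14)

Answer: |sky architect soft |
|tired brown sun    |
|quickly all        |
|wilderness low     |
|cheese magnetic    |
|from universe hard |
|frog black valley  |
|fruit              |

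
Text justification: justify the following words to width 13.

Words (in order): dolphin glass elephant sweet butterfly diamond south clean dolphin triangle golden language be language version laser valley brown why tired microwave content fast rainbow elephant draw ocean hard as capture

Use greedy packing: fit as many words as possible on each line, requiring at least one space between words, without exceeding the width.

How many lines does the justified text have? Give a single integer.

Line 1: ['dolphin', 'glass'] (min_width=13, slack=0)
Line 2: ['elephant'] (min_width=8, slack=5)
Line 3: ['sweet'] (min_width=5, slack=8)
Line 4: ['butterfly'] (min_width=9, slack=4)
Line 5: ['diamond', 'south'] (min_width=13, slack=0)
Line 6: ['clean', 'dolphin'] (min_width=13, slack=0)
Line 7: ['triangle'] (min_width=8, slack=5)
Line 8: ['golden'] (min_width=6, slack=7)
Line 9: ['language', 'be'] (min_width=11, slack=2)
Line 10: ['language'] (min_width=8, slack=5)
Line 11: ['version', 'laser'] (min_width=13, slack=0)
Line 12: ['valley', 'brown'] (min_width=12, slack=1)
Line 13: ['why', 'tired'] (min_width=9, slack=4)
Line 14: ['microwave'] (min_width=9, slack=4)
Line 15: ['content', 'fast'] (min_width=12, slack=1)
Line 16: ['rainbow'] (min_width=7, slack=6)
Line 17: ['elephant', 'draw'] (min_width=13, slack=0)
Line 18: ['ocean', 'hard', 'as'] (min_width=13, slack=0)
Line 19: ['capture'] (min_width=7, slack=6)
Total lines: 19

Answer: 19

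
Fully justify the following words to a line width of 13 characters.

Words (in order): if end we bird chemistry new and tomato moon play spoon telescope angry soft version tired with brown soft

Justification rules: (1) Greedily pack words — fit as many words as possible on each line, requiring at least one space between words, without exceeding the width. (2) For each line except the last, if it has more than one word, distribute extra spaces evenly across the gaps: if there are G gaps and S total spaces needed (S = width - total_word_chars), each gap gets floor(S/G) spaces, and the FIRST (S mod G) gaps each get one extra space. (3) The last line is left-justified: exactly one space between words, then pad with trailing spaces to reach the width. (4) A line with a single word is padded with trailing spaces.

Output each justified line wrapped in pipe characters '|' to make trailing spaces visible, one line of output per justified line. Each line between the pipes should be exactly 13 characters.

Line 1: ['if', 'end', 'we'] (min_width=9, slack=4)
Line 2: ['bird'] (min_width=4, slack=9)
Line 3: ['chemistry', 'new'] (min_width=13, slack=0)
Line 4: ['and', 'tomato'] (min_width=10, slack=3)
Line 5: ['moon', 'play'] (min_width=9, slack=4)
Line 6: ['spoon'] (min_width=5, slack=8)
Line 7: ['telescope'] (min_width=9, slack=4)
Line 8: ['angry', 'soft'] (min_width=10, slack=3)
Line 9: ['version', 'tired'] (min_width=13, slack=0)
Line 10: ['with', 'brown'] (min_width=10, slack=3)
Line 11: ['soft'] (min_width=4, slack=9)

Answer: |if   end   we|
|bird         |
|chemistry new|
|and    tomato|
|moon     play|
|spoon        |
|telescope    |
|angry    soft|
|version tired|
|with    brown|
|soft         |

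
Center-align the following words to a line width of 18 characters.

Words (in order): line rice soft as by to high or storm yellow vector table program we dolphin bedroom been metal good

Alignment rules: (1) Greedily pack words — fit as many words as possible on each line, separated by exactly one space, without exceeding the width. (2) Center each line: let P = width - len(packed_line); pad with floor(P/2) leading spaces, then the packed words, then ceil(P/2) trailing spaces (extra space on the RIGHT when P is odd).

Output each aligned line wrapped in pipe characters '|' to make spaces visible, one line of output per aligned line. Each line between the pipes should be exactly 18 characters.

Answer: |line rice soft as |
|  by to high or   |
|   storm yellow   |
|   vector table   |
|program we dolphin|
|bedroom been metal|
|       good       |

Derivation:
Line 1: ['line', 'rice', 'soft', 'as'] (min_width=17, slack=1)
Line 2: ['by', 'to', 'high', 'or'] (min_width=13, slack=5)
Line 3: ['storm', 'yellow'] (min_width=12, slack=6)
Line 4: ['vector', 'table'] (min_width=12, slack=6)
Line 5: ['program', 'we', 'dolphin'] (min_width=18, slack=0)
Line 6: ['bedroom', 'been', 'metal'] (min_width=18, slack=0)
Line 7: ['good'] (min_width=4, slack=14)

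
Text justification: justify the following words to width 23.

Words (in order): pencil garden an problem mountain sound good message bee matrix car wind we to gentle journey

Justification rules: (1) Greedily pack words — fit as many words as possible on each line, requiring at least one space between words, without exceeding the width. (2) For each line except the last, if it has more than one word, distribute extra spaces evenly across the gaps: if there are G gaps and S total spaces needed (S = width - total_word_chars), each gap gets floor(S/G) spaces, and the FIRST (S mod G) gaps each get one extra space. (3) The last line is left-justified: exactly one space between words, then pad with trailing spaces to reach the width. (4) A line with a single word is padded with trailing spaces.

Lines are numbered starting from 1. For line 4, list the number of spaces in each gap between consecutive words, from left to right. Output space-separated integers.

Line 1: ['pencil', 'garden', 'an'] (min_width=16, slack=7)
Line 2: ['problem', 'mountain', 'sound'] (min_width=22, slack=1)
Line 3: ['good', 'message', 'bee', 'matrix'] (min_width=23, slack=0)
Line 4: ['car', 'wind', 'we', 'to', 'gentle'] (min_width=21, slack=2)
Line 5: ['journey'] (min_width=7, slack=16)

Answer: 2 2 1 1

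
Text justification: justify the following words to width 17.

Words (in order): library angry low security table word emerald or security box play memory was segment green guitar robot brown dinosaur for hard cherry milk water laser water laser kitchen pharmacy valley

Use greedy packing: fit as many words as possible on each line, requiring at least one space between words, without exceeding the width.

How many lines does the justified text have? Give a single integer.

Answer: 13

Derivation:
Line 1: ['library', 'angry', 'low'] (min_width=17, slack=0)
Line 2: ['security', 'table'] (min_width=14, slack=3)
Line 3: ['word', 'emerald', 'or'] (min_width=15, slack=2)
Line 4: ['security', 'box', 'play'] (min_width=17, slack=0)
Line 5: ['memory', 'was'] (min_width=10, slack=7)
Line 6: ['segment', 'green'] (min_width=13, slack=4)
Line 7: ['guitar', 'robot'] (min_width=12, slack=5)
Line 8: ['brown', 'dinosaur'] (min_width=14, slack=3)
Line 9: ['for', 'hard', 'cherry'] (min_width=15, slack=2)
Line 10: ['milk', 'water', 'laser'] (min_width=16, slack=1)
Line 11: ['water', 'laser'] (min_width=11, slack=6)
Line 12: ['kitchen', 'pharmacy'] (min_width=16, slack=1)
Line 13: ['valley'] (min_width=6, slack=11)
Total lines: 13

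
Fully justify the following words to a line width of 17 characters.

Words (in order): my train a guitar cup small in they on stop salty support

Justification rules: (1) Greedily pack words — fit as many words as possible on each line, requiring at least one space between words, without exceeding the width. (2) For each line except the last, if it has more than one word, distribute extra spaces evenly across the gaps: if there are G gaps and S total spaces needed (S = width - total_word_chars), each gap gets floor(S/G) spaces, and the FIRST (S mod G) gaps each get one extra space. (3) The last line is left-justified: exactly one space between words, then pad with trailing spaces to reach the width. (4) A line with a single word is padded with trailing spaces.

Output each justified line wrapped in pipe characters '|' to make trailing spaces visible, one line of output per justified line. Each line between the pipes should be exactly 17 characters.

Answer: |my train a guitar|
|cup small in they|
|on   stop   salty|
|support          |

Derivation:
Line 1: ['my', 'train', 'a', 'guitar'] (min_width=17, slack=0)
Line 2: ['cup', 'small', 'in', 'they'] (min_width=17, slack=0)
Line 3: ['on', 'stop', 'salty'] (min_width=13, slack=4)
Line 4: ['support'] (min_width=7, slack=10)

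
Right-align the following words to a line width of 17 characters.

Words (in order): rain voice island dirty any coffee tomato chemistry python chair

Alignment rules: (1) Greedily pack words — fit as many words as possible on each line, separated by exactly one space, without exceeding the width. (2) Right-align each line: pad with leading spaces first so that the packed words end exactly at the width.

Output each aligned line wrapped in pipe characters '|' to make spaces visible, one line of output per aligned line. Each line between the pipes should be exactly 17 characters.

Line 1: ['rain', 'voice', 'island'] (min_width=17, slack=0)
Line 2: ['dirty', 'any', 'coffee'] (min_width=16, slack=1)
Line 3: ['tomato', 'chemistry'] (min_width=16, slack=1)
Line 4: ['python', 'chair'] (min_width=12, slack=5)

Answer: |rain voice island|
| dirty any coffee|
| tomato chemistry|
|     python chair|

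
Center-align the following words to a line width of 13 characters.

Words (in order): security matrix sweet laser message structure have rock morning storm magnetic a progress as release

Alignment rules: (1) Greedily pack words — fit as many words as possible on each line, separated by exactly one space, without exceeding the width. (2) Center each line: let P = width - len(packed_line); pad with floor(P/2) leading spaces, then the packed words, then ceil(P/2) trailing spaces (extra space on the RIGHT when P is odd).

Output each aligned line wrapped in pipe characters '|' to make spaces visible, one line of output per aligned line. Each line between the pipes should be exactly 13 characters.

Line 1: ['security'] (min_width=8, slack=5)
Line 2: ['matrix', 'sweet'] (min_width=12, slack=1)
Line 3: ['laser', 'message'] (min_width=13, slack=0)
Line 4: ['structure'] (min_width=9, slack=4)
Line 5: ['have', 'rock'] (min_width=9, slack=4)
Line 6: ['morning', 'storm'] (min_width=13, slack=0)
Line 7: ['magnetic', 'a'] (min_width=10, slack=3)
Line 8: ['progress', 'as'] (min_width=11, slack=2)
Line 9: ['release'] (min_width=7, slack=6)

Answer: |  security   |
|matrix sweet |
|laser message|
|  structure  |
|  have rock  |
|morning storm|
| magnetic a  |
| progress as |
|   release   |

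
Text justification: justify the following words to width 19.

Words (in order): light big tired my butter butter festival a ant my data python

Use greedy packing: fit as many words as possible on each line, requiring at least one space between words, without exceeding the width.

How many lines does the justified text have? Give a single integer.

Answer: 4

Derivation:
Line 1: ['light', 'big', 'tired', 'my'] (min_width=18, slack=1)
Line 2: ['butter', 'butter'] (min_width=13, slack=6)
Line 3: ['festival', 'a', 'ant', 'my'] (min_width=17, slack=2)
Line 4: ['data', 'python'] (min_width=11, slack=8)
Total lines: 4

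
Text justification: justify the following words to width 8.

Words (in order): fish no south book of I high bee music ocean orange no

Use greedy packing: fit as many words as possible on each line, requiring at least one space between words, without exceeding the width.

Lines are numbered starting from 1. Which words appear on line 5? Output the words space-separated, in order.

Answer: bee

Derivation:
Line 1: ['fish', 'no'] (min_width=7, slack=1)
Line 2: ['south'] (min_width=5, slack=3)
Line 3: ['book', 'of'] (min_width=7, slack=1)
Line 4: ['I', 'high'] (min_width=6, slack=2)
Line 5: ['bee'] (min_width=3, slack=5)
Line 6: ['music'] (min_width=5, slack=3)
Line 7: ['ocean'] (min_width=5, slack=3)
Line 8: ['orange'] (min_width=6, slack=2)
Line 9: ['no'] (min_width=2, slack=6)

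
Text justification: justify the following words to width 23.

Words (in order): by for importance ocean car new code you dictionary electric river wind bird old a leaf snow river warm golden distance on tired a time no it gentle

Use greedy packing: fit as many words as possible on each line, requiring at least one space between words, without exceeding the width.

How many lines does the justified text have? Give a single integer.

Line 1: ['by', 'for', 'importance', 'ocean'] (min_width=23, slack=0)
Line 2: ['car', 'new', 'code', 'you'] (min_width=16, slack=7)
Line 3: ['dictionary', 'electric'] (min_width=19, slack=4)
Line 4: ['river', 'wind', 'bird', 'old', 'a'] (min_width=21, slack=2)
Line 5: ['leaf', 'snow', 'river', 'warm'] (min_width=20, slack=3)
Line 6: ['golden', 'distance', 'on'] (min_width=18, slack=5)
Line 7: ['tired', 'a', 'time', 'no', 'it'] (min_width=18, slack=5)
Line 8: ['gentle'] (min_width=6, slack=17)
Total lines: 8

Answer: 8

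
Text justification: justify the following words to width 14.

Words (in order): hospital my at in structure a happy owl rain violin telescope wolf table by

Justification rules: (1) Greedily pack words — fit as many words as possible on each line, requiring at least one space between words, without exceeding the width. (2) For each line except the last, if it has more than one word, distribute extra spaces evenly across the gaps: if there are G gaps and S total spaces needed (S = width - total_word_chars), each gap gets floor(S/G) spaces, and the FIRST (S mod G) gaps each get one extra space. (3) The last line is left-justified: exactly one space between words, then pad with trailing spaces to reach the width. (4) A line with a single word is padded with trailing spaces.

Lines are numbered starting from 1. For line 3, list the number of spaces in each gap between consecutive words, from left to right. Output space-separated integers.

Line 1: ['hospital', 'my', 'at'] (min_width=14, slack=0)
Line 2: ['in', 'structure', 'a'] (min_width=14, slack=0)
Line 3: ['happy', 'owl', 'rain'] (min_width=14, slack=0)
Line 4: ['violin'] (min_width=6, slack=8)
Line 5: ['telescope', 'wolf'] (min_width=14, slack=0)
Line 6: ['table', 'by'] (min_width=8, slack=6)

Answer: 1 1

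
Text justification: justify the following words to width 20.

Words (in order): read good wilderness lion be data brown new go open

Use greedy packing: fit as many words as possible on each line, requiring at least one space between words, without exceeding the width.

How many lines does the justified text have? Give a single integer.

Answer: 3

Derivation:
Line 1: ['read', 'good', 'wilderness'] (min_width=20, slack=0)
Line 2: ['lion', 'be', 'data', 'brown'] (min_width=18, slack=2)
Line 3: ['new', 'go', 'open'] (min_width=11, slack=9)
Total lines: 3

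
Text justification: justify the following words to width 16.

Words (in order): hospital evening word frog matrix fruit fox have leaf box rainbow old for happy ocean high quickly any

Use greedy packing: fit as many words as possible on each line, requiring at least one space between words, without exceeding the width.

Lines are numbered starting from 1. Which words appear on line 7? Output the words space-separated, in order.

Answer: quickly any

Derivation:
Line 1: ['hospital', 'evening'] (min_width=16, slack=0)
Line 2: ['word', 'frog', 'matrix'] (min_width=16, slack=0)
Line 3: ['fruit', 'fox', 'have'] (min_width=14, slack=2)
Line 4: ['leaf', 'box', 'rainbow'] (min_width=16, slack=0)
Line 5: ['old', 'for', 'happy'] (min_width=13, slack=3)
Line 6: ['ocean', 'high'] (min_width=10, slack=6)
Line 7: ['quickly', 'any'] (min_width=11, slack=5)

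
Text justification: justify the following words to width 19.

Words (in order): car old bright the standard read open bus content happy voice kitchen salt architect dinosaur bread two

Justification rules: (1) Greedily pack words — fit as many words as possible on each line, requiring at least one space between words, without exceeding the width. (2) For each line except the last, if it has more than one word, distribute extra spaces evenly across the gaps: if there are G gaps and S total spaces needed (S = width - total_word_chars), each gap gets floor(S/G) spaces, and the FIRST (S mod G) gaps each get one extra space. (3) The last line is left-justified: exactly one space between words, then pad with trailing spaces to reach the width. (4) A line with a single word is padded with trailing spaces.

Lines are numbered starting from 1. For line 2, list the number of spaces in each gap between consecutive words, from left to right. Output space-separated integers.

Answer: 2 1

Derivation:
Line 1: ['car', 'old', 'bright', 'the'] (min_width=18, slack=1)
Line 2: ['standard', 'read', 'open'] (min_width=18, slack=1)
Line 3: ['bus', 'content', 'happy'] (min_width=17, slack=2)
Line 4: ['voice', 'kitchen', 'salt'] (min_width=18, slack=1)
Line 5: ['architect', 'dinosaur'] (min_width=18, slack=1)
Line 6: ['bread', 'two'] (min_width=9, slack=10)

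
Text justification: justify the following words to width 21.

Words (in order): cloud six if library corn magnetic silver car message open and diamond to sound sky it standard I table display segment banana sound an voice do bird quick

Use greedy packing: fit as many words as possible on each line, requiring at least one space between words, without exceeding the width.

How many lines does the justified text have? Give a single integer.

Answer: 8

Derivation:
Line 1: ['cloud', 'six', 'if', 'library'] (min_width=20, slack=1)
Line 2: ['corn', 'magnetic', 'silver'] (min_width=20, slack=1)
Line 3: ['car', 'message', 'open', 'and'] (min_width=20, slack=1)
Line 4: ['diamond', 'to', 'sound', 'sky'] (min_width=20, slack=1)
Line 5: ['it', 'standard', 'I', 'table'] (min_width=19, slack=2)
Line 6: ['display', 'segment'] (min_width=15, slack=6)
Line 7: ['banana', 'sound', 'an', 'voice'] (min_width=21, slack=0)
Line 8: ['do', 'bird', 'quick'] (min_width=13, slack=8)
Total lines: 8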